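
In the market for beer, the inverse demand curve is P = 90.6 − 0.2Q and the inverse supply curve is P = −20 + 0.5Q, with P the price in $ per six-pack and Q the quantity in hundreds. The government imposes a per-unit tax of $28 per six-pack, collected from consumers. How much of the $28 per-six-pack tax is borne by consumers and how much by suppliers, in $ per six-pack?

Consumers bear $8 per six-pack; suppliers bear $20 per six-pack.

Inverting to Q(P) form: Qd = 453 − 5P; Qs = 2P + 40.
Without the tax, 453 − 5P = 2P + 40 gives 7P = 413, so P* = $59 and Q* = 158.
With the tax collected from consumers, demand (in seller-price terms) shifts: Qd = 453 − 5(P + 28).
New equilibrium: consumers pay $67, suppliers receive $39, Q = 118. (Wedge: Pb − Ps = 28.)
Burden on consumers: $8; on suppliers: $20. (They sum to $28.)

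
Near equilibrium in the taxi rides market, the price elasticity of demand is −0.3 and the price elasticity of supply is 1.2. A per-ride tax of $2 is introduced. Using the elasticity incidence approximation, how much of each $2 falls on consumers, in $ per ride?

Incidence ratio: consumers' share ≈ εs / (εs + |εd|) = 1.2 / (1.2 + 0.3) = 0.8.
So consumers bear ≈ 0.8 × $2 = $1.6; suppliers bear $0.4.

Consumers bear ≈ $1.6 per ride.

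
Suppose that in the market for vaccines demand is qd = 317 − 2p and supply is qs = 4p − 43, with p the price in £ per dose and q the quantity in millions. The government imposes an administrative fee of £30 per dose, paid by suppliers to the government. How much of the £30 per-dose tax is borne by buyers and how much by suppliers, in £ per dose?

Buyers bear £20 per dose; suppliers bear £10 per dose.

Without the tax, 317 − 2p = 4p − 43 gives 6p = 360, so p* = £60 and q* = 197.
With the tax collected from suppliers, supply shifts: qs = 4(p − 30) − 43.
New equilibrium: buyers pay £80, suppliers receive £50, q = 157. (Wedge: pb − ps = 30.)
Burden on buyers: £20; on suppliers: £10. (They sum to £30.)
The less price-elastic side of the market bears the larger share of a per-unit tax.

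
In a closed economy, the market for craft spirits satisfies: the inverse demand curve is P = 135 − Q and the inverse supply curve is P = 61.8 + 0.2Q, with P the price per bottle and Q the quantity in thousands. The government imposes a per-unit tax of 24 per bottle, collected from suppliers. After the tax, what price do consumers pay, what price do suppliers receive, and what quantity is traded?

Inverting to Q(P) form: Qd = 135 − P; Qs = 5P − 309.
Before the tax: set 135 − P = 5P − 309 → P* = 74, Q* = 61.
With the tax collected from suppliers, supply shifts: Qs = 5(P − 24) − 309.
New equilibrium: consumers pay 94, suppliers receive 70, Q = 41. (Wedge: Pb − Ps = 24.)

Consumers pay 94; suppliers receive 70; quantity = 41.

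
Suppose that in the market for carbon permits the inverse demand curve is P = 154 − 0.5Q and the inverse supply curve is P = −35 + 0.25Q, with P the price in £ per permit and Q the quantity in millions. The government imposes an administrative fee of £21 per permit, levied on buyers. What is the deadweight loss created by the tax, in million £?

Deadweight loss = £294 million.

Rewrite in direct form: Qd = 308 − 2P and Qs = 4P + 140.
Before the tax: set 308 − 2P = 4P + 140 → P* = £28, Q* = 252.
With the tax collected from buyers, demand (in seller-price terms) shifts: Qd = 308 − 2(P + 21).
New equilibrium: buyers pay £42, suppliers receive £21, Q = 224. (Wedge: Pb − Ps = 21.)
Quantity falls by |ΔQ| = |252 − 224| = 28.
DWL = ½ · t · |ΔQ| = ½ · 21 · 28 = £294.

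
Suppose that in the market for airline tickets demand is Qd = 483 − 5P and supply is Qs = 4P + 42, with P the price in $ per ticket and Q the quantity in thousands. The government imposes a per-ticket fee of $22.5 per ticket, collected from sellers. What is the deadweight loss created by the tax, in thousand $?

Deadweight loss = $562.5 thousand.

Without the tax, 483 − 5P = 4P + 42 gives 9P = 441, so P* = $49 and Q* = 238.
With the tax collected from sellers, supply shifts: Qs = 4(P − 22.5) + 42.
Solving gives Q = 188 with consumers paying $59 and sellers receiving $36.5 (the $22.5 wedge).
Quantity falls by |ΔQ| = |238 − 188| = 50.
DWL = ½ · t · |ΔQ| = ½ · 22.5 · 50 = $562.5.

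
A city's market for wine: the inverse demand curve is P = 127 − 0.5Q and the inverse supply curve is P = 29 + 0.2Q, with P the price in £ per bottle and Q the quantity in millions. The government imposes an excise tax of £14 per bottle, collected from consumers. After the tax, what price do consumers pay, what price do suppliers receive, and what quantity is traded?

Consumers pay £67; suppliers receive £53; quantity = 120.

Rewrite in direct form: Qd = 254 − 2P and Qs = 5P − 145.
Before the tax: set 254 − 2P = 5P − 145 → P* = £57, Q* = 140.
With the tax collected from consumers, demand (in seller-price terms) shifts: Qd = 254 − 2(P + 14).
Solving gives Q = 120 with consumers paying £67 and suppliers receiving £53 (the £14 wedge).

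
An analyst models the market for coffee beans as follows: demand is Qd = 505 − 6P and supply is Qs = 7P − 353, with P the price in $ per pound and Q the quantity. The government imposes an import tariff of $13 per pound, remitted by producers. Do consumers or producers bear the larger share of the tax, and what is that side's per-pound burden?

Consumers bear the larger share: $7 per pound.

Before the tax: set 505 − 6P = 7P − 353 → P* = $66, Q* = 109.
With the tax collected from producers, supply shifts: Qs = 7(P − 13) − 353.
New equilibrium: consumers pay $73, producers receive $60, Q = 67. (Wedge: Pb − Ps = 13.)
Per-pound burden: consumers $7, producers $6.
Consumers take the larger share because demand is less price-elastic here (demand slope 6 vs supply slope 7).
The less price-elastic side of the market bears the larger share of a per-unit tax.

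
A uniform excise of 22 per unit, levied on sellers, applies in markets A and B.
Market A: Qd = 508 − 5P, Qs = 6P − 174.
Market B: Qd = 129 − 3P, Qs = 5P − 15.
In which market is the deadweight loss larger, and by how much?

Market A, by 206.25.

Market A: pre-tax P* = 62, Q* = 198; post-tax Q = 138; deadweight loss = 660.
Market B: pre-tax P* = 18, Q* = 75; post-tax Q = 33.75; deadweight loss = 453.75.
Difference: 660 vs 453.75 → market A is larger by 206.25.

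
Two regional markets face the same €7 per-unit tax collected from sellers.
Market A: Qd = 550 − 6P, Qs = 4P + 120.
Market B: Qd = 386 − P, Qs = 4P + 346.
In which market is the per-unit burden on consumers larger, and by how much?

Market A: pre-tax P* = €43, Q* = 292; post-tax Q = 275.2; per-unit burden on consumers = €2.8.
Market B: pre-tax P* = €8, Q* = 378; post-tax Q = 372.4; per-unit burden on consumers = €5.6.
Difference: €2.8 vs €5.6 → market B is larger by €2.8.

Market B, by €2.8.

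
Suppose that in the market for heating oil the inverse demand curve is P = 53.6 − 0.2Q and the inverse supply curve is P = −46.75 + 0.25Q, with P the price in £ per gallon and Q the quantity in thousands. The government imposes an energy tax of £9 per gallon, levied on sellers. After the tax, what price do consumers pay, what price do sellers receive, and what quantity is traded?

Consumers pay £13; sellers receive £4; quantity = 203.

Rewrite in direct form: Qd = 268 − 5P and Qs = 4P + 187.
Without the tax, 268 − 5P = 4P + 187 gives 9P = 81, so P* = £9 and Q* = 223.
With the tax collected from sellers, supply shifts: Qs = 4(P − 9) + 187.
New equilibrium: consumers pay £13, sellers receive £4, Q = 203. (Wedge: Pb − Ps = 9.)
The less price-elastic side of the market bears the larger share of a per-unit tax.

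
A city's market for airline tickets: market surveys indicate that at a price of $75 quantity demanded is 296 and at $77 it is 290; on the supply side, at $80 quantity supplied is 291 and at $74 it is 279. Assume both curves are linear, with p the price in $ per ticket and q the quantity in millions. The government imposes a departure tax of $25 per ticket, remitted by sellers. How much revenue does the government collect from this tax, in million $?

Tax revenue = $6425 million.

Demand slope: (290 − 296)/(77 − 75) = -3, so qd = 521 − 3p.
Supply slope: (279 − 291)/(74 − 80) = 2, so qs = 2p + 131.
Before the tax: set 521 − 3p = 2p + 131 → p* = $78, q* = 287.
With the tax collected from sellers, supply shifts: qs = 2(p − 25) + 131.
Solving gives q = 257 with consumers paying $88 and sellers receiving $63 (the $25 wedge).
Revenue = t · Q = 25 · 257 = $6425.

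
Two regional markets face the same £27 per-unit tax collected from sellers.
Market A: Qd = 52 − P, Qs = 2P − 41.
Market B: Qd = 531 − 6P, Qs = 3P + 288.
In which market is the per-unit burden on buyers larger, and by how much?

Market A: pre-tax P* = £31, Q* = 21; post-tax Q = 3; per-unit burden on buyers = £18.
Market B: pre-tax P* = £27, Q* = 369; post-tax Q = 315; per-unit burden on buyers = £9.
Difference: £18 vs £9 → market A is larger by £9.

Market A, by £9.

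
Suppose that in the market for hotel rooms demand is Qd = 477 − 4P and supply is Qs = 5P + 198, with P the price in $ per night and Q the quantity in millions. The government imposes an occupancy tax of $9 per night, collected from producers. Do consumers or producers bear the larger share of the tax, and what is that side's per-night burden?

Consumers bear the larger share: $5 per night.

Before the tax: set 477 − 4P = 5P + 198 → P* = $31, Q* = 353.
With the tax collected from producers, supply shifts: Qs = 5(P − 9) + 198.
Solving gives Q = 333 with consumers paying $36 and producers receiving $27 (the $9 wedge).
Per-night burden: consumers $5, producers $4.
Consumers take the larger share because demand is less price-elastic here (demand slope 4 vs supply slope 5).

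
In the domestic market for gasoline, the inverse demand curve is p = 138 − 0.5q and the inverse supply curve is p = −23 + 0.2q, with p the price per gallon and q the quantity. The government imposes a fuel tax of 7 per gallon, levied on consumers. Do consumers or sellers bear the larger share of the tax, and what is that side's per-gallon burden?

Inverting to q(p) form: qd = 276 − 2p; qs = 5p + 115.
Without the tax, 276 − 2p = 5p + 115 gives 7p = 161, so p* = 23 and q* = 230.
With the tax collected from consumers, demand (in seller-price terms) shifts: qd = 276 − 2(p + 7).
Solving gives q = 220 with consumers paying 28 and sellers receiving 21 (the 7 wedge).
Per-gallon burden: consumers 5, sellers 2.
Consumers take the larger share because demand is less price-elastic here (demand slope 2 vs supply slope 5).
The less price-elastic side of the market bears the larger share of a per-unit tax.

Consumers bear the larger share: 5 per gallon.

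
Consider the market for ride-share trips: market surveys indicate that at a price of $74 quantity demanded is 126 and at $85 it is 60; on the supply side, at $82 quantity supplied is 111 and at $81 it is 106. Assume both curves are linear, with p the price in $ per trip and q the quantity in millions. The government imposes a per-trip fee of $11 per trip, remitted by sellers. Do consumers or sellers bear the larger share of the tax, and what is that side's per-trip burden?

Sellers bear the larger share: $6 per trip.

Demand slope: (60 − 126)/(85 − 74) = -6, so qd = 570 − 6p.
Supply slope: (106 − 111)/(81 − 82) = 5, so qs = 5p − 299.
Before the tax: set 570 − 6p = 5p − 299 → p* = $79, q* = 96.
With the tax collected from sellers, supply shifts: qs = 5(p − 11) − 299.
Solving gives q = 66 with consumers paying $84 and sellers receiving $73 (the $11 wedge).
Per-trip burden: consumers $5, sellers $6.
Sellers take the larger share because supply is less price-elastic here (demand slope 6 vs supply slope 5).
The less price-elastic side of the market bears the larger share of a per-unit tax.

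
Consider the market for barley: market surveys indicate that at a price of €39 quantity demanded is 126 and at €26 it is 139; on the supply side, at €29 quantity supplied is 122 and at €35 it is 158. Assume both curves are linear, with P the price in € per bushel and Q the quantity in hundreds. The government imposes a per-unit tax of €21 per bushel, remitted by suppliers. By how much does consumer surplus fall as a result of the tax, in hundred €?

Consumer surplus falls by €2250 hundred.

Demand slope: (139 − 126)/(26 − 39) = -1, so Qd = 165 − P.
Supply slope: (158 − 122)/(35 − 29) = 6, so Qs = 6P − 52.
Before the tax: set 165 − P = 6P − 52 → P* = €31, Q* = 134.
With the tax collected from suppliers, supply shifts: Qs = 6(P − 21) − 52.
New equilibrium: consumers pay €49, suppliers receive €28, Q = 116. (Wedge: Pb − Ps = 21.)
ΔCS is the trapezoid between Q = 116 and Q = 134 of height €18: ½ · (134 + 116) · 18 = €2250.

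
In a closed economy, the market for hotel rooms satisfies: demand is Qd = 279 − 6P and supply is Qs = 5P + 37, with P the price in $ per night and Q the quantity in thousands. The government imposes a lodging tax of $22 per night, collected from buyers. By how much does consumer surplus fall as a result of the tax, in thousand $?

Before the tax: set 279 − 6P = 5P + 37 → P* = $22, Q* = 147.
With the tax collected from buyers, demand (in seller-price terms) shifts: Qd = 279 − 6(P + 22).
New equilibrium: buyers pay $32, sellers receive $10, Q = 87. (Wedge: Pb − Ps = 22.)
ΔCS is the trapezoid between Q = 87 and Q = 147 of height $10: ½ · (147 + 87) · 10 = $1170.

Consumer surplus falls by $1170 thousand.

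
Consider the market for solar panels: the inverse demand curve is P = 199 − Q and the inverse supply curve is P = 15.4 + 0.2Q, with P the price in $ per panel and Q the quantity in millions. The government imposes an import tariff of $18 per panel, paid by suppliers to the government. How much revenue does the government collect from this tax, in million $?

Tax revenue = $2484 million.

Inverting to Q(P) form: Qd = 199 − P; Qs = 5P − 77.
Without the tax, 199 − P = 5P − 77 gives 6P = 276, so P* = $46 and Q* = 153.
With the tax collected from suppliers, supply shifts: Qs = 5(P − 18) − 77.
Solving gives Q = 138 with consumers paying $61 and suppliers receiving $43 (the $18 wedge).
Revenue = t · Q = 18 · 138 = $2484.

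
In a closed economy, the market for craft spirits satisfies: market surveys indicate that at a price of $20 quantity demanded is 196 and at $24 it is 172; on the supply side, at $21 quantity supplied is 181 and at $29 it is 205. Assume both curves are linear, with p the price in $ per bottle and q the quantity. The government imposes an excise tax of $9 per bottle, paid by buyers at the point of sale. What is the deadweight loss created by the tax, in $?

Deadweight loss = $81.

Demand slope: (172 − 196)/(24 − 20) = -6, so qd = 316 − 6p.
Supply slope: (205 − 181)/(29 − 21) = 3, so qs = 3p + 118.
Before the tax: set 316 − 6p = 3p + 118 → p* = $22, q* = 184.
With the tax collected from buyers, demand (in seller-price terms) shifts: qd = 316 − 6(p + 9).
Solving gives q = 166 with buyers paying $25 and sellers receiving $16 (the $9 wedge).
Quantity falls by |ΔQ| = |184 − 166| = 18.
DWL = ½ · t · |ΔQ| = ½ · 9 · 18 = $81.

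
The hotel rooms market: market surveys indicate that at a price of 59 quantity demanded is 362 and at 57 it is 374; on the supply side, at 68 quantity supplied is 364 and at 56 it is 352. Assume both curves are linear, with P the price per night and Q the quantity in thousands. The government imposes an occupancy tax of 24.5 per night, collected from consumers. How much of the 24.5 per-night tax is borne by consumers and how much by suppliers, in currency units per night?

Demand slope: (374 − 362)/(57 − 59) = -6, so Qd = 716 − 6P.
Supply slope: (352 − 364)/(56 − 68) = 1, so Qs = P + 296.
Without the tax, 716 − 6P = P + 296 gives 7P = 420, so P* = 60 and Q* = 356.
With the tax collected from consumers, demand (in seller-price terms) shifts: Qd = 716 − 6(P + 24.5).
Solving gives Q = 335 with consumers paying 63.5 and suppliers receiving 39 (the 24.5 wedge).
Burden on consumers: 3.5; on suppliers: 21. (They sum to 24.5.)
The less price-elastic side of the market bears the larger share of a per-unit tax.

Consumers bear 3.5 per night; suppliers bear 21 per night.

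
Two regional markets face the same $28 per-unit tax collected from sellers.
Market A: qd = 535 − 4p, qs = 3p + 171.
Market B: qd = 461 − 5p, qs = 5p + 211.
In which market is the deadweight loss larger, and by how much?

Market A: pre-tax p* = $52, q* = 327; post-tax q = 279; deadweight loss = $672.
Market B: pre-tax p* = $25, q* = 336; post-tax q = 266; deadweight loss = $980.
Difference: $672 vs $980 → market B is larger by $308.

Market B, by $308.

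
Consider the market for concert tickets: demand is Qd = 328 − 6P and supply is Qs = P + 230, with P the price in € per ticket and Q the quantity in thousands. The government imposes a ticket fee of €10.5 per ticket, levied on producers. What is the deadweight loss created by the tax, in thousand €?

Without the tax, 328 − 6P = P + 230 gives 7P = 98, so P* = €14 and Q* = 244.
With the tax collected from producers, supply shifts: Qs = (P − 10.5) + 230.
Solving gives Q = 235 with buyers paying €15.5 and producers receiving €5 (the €10.5 wedge).
Quantity falls by |ΔQ| = |244 − 235| = 9.
DWL = ½ · t · |ΔQ| = ½ · 10.5 · 9 = €47.25.

Deadweight loss = €47.25 thousand.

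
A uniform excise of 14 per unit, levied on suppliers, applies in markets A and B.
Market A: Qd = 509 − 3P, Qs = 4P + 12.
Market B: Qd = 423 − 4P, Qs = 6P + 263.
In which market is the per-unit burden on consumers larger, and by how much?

Market A: pre-tax P* = 71, Q* = 296; post-tax Q = 272; per-unit burden on consumers = 8.
Market B: pre-tax P* = 16, Q* = 359; post-tax Q = 325.4; per-unit burden on consumers = 8.4.
Difference: 8 vs 8.4 → market B is larger by 0.4.

Market B, by 0.4.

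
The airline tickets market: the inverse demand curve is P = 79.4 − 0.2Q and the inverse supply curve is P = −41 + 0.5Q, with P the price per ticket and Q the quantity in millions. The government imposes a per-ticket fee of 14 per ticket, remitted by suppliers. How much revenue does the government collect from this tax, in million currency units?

Tax revenue = 2128 million.

Inverting to Q(P) form: Qd = 397 − 5P; Qs = 2P + 82.
Before the tax: set 397 − 5P = 2P + 82 → P* = 45, Q* = 172.
With the tax collected from suppliers, supply shifts: Qs = 2(P − 14) + 82.
Solving gives Q = 152 with consumers paying 49 and suppliers receiving 35 (the 14 wedge).
Revenue = t · Q = 14 · 152 = 2128.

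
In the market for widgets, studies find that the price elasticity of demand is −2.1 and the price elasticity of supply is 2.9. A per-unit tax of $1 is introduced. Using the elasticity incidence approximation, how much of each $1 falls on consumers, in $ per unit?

Consumers bear ≈ $0.58 per unit.

Incidence ratio: consumers' share ≈ εs / (εs + |εd|) = 2.9 / (2.9 + 2.1) = 0.58.
So consumers bear ≈ 0.58 × $1 = $0.58; producers bear $0.42.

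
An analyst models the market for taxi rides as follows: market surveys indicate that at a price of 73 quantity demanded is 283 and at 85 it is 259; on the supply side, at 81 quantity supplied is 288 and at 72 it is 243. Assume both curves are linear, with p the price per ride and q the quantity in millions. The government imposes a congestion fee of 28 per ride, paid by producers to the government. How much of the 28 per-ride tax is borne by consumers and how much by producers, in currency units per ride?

Consumers bear 20 per ride; producers bear 8 per ride.

Demand slope: (259 − 283)/(85 − 73) = -2, so qd = 429 − 2p.
Supply slope: (243 − 288)/(72 − 81) = 5, so qs = 5p − 117.
Without the tax, 429 − 2p = 5p − 117 gives 7p = 546, so p* = 78 and q* = 273.
With the tax collected from producers, supply shifts: qs = 5(p − 28) − 117.
Solving gives q = 233 with consumers paying 98 and producers receiving 70 (the 28 wedge).
Burden on consumers: 20; on producers: 8. (They sum to 28.)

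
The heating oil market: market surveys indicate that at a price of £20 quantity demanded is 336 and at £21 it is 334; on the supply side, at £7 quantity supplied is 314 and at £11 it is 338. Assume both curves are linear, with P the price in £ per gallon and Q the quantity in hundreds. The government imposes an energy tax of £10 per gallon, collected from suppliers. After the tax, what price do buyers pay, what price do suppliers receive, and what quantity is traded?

Buyers pay £20.5; suppliers receive £10.5; quantity = 335.

Demand slope: (334 − 336)/(21 − 20) = -2, so Qd = 376 − 2P.
Supply slope: (338 − 314)/(11 − 7) = 6, so Qs = 6P + 272.
Without the tax, 376 − 2P = 6P + 272 gives 8P = 104, so P* = £13 and Q* = 350.
With the tax collected from suppliers, supply shifts: Qs = 6(P − 10) + 272.
Solving gives Q = 335 with buyers paying £20.5 and suppliers receiving £10.5 (the £10 wedge).
The less price-elastic side of the market bears the larger share of a per-unit tax.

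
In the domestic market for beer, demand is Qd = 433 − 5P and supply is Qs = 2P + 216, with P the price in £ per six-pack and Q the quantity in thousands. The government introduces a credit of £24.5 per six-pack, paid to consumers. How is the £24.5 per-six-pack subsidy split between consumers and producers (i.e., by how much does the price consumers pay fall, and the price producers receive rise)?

Consumers gain £7 per six-pack; producers gain £17.5 per six-pack.

Without the subsidy, 433 − 5P = 2P + 216 gives 7P = 217, so P* = £31 and Q* = 278.
With a per-unit subsidy paid to consumers, each effectively pays P − 24.5, so demand becomes Qd = 433 − 5(P − 24.5).
Solving gives Q = 313 with consumers paying £24 and producers receiving £48.5 (the £24.5 wedge).
Gain to consumers: £7; to producers: £17.5. (They sum to £24.5.)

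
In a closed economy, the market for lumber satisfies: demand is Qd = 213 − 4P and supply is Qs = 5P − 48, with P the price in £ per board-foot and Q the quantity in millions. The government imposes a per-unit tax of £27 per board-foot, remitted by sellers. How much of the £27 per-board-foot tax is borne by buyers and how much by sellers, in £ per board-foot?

Without the tax, 213 − 4P = 5P − 48 gives 9P = 261, so P* = £29 and Q* = 97.
With the tax collected from sellers, supply shifts: Qs = 5(P − 27) − 48.
Solving gives Q = 37 with buyers paying £44 and sellers receiving £17 (the £27 wedge).
Burden on buyers: £15; on sellers: £12. (They sum to £27.)
The less price-elastic side of the market bears the larger share of a per-unit tax.

Buyers bear £15 per board-foot; sellers bear £12 per board-foot.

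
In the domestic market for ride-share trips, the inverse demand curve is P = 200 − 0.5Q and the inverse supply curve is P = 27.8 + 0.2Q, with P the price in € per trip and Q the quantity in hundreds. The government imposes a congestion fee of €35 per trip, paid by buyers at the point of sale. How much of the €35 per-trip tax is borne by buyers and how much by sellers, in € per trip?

Rewrite in direct form: Qd = 400 − 2P and Qs = 5P − 139.
Before the tax: set 400 − 2P = 5P − 139 → P* = €77, Q* = 246.
With the tax collected from buyers, demand (in seller-price terms) shifts: Qd = 400 − 2(P + 35).
New equilibrium: buyers pay €102, sellers receive €67, Q = 196. (Wedge: Pb − Ps = 35.)
Burden on buyers: €25; on sellers: €10. (They sum to €35.)
The less price-elastic side of the market bears the larger share of a per-unit tax.

Buyers bear €25 per trip; sellers bear €10 per trip.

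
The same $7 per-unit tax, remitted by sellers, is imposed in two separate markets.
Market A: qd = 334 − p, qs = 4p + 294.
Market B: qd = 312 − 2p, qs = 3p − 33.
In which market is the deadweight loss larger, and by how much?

Market A: pre-tax p* = $8, q* = 326; post-tax q = 320.4; deadweight loss = $19.6.
Market B: pre-tax p* = $69, q* = 174; post-tax q = 165.6; deadweight loss = $29.4.
Difference: $19.6 vs $29.4 → market B is larger by $9.8.

Market B, by $9.8.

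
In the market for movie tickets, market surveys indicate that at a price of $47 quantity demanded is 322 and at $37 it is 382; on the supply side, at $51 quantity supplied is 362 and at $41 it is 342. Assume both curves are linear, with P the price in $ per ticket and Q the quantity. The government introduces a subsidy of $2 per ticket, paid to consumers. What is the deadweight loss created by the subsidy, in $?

Deadweight loss = $3.

Demand slope: (382 − 322)/(37 − 47) = -6, so Qd = 604 − 6P.
Supply slope: (342 − 362)/(41 − 51) = 2, so Qs = 2P + 260.
Before the subsidy: set 604 − 6P = 2P + 260 → P* = $43, Q* = 346.
With a per-unit subsidy paid to consumers, each effectively pays P − 2, so demand becomes Qd = 604 − 6(P − 2).
New equilibrium: consumers pay $42.5, producers receive $44.5, Q = 349. (Wedge: Pb − Ps = −2.)
Quantity rises by |ΔQ| = |346 − 349| = 3.
DWL = ½ · t · |ΔQ| = ½ · 2 · 3 = $3.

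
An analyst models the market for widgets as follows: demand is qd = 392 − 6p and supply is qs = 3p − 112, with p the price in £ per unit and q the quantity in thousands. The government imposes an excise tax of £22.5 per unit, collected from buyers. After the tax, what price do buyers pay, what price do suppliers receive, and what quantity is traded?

Without the tax, 392 − 6p = 3p − 112 gives 9p = 504, so p* = £56 and q* = 56.
With the tax collected from buyers, demand (in seller-price terms) shifts: qd = 392 − 6(p + 22.5).
Solving gives q = 11 with buyers paying £63.5 and suppliers receiving £41 (the £22.5 wedge).
The less price-elastic side of the market bears the larger share of a per-unit tax.

Buyers pay £63.5; suppliers receive £41; quantity = 11.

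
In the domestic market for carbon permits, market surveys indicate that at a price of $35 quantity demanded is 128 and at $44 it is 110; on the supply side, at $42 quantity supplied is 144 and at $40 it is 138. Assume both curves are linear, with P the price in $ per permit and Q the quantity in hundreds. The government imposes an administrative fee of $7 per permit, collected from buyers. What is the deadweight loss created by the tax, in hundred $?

Deadweight loss = $29.4 hundred.

Demand slope: (110 − 128)/(44 − 35) = -2, so Qd = 198 − 2P.
Supply slope: (138 − 144)/(40 − 42) = 3, so Qs = 3P + 18.
Without the tax, 198 − 2P = 3P + 18 gives 5P = 180, so P* = $36 and Q* = 126.
With the tax collected from buyers, demand (in seller-price terms) shifts: Qd = 198 − 2(P + 7).
Solving gives Q = 117.6 with buyers paying $40.2 and sellers receiving $33.2 (the $7 wedge).
Quantity falls by |ΔQ| = |126 − 117.6| = 8.4.
DWL = ½ · t · |ΔQ| = ½ · 7 · 8.4 = $29.4.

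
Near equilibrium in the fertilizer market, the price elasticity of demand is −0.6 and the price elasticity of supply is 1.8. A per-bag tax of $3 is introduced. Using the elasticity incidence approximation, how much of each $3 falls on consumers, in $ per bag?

Consumers bear ≈ $2.25 per bag.

Incidence ratio: consumers' share ≈ εs / (εs + |εd|) = 1.8 / (1.8 + 0.6) = 0.75.
So consumers bear ≈ 0.75 × $3 = $2.25; sellers bear $0.75.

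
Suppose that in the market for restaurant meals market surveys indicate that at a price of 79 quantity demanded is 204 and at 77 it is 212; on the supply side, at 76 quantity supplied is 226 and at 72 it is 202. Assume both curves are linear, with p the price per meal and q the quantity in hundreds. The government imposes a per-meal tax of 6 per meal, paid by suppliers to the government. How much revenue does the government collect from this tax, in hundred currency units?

Tax revenue = 1233.6 hundred.

Demand slope: (212 − 204)/(77 − 79) = -4, so qd = 520 − 4p.
Supply slope: (202 − 226)/(72 − 76) = 6, so qs = 6p − 230.
Before the tax: set 520 − 4p = 6p − 230 → p* = 75, q* = 220.
With the tax collected from suppliers, supply shifts: qs = 6(p − 6) − 230.
New equilibrium: buyers pay 78.6, suppliers receive 72.6, q = 205.6. (Wedge: pb − ps = 6.)
Revenue = t · Q = 6 · 205.6 = 1233.6.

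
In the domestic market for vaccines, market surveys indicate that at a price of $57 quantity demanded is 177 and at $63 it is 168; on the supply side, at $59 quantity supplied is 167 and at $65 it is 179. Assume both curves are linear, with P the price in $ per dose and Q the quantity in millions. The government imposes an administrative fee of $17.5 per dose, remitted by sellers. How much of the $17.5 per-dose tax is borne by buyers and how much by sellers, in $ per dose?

Demand slope: (168 − 177)/(63 − 57) = -1.5, so Qd = 262.5 − 1.5P.
Supply slope: (179 − 167)/(65 − 59) = 2, so Qs = 2P + 49.
Before the tax: set 262.5 − 1.5P = 2P + 49 → P* = $61, Q* = 171.
With the tax collected from sellers, supply shifts: Qs = 2(P − 17.5) + 49.
Solving gives Q = 156 with buyers paying $71 and sellers receiving $53.5 (the $17.5 wedge).
Burden on buyers: $10; on sellers: $7.5. (They sum to $17.5.)
The less price-elastic side of the market bears the larger share of a per-unit tax.

Buyers bear $10 per dose; sellers bear $7.5 per dose.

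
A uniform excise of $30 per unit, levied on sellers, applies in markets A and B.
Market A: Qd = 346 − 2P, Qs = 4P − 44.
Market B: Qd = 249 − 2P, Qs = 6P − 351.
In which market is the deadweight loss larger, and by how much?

Market B, by $75.

Market A: pre-tax P* = $65, Q* = 216; post-tax Q = 176; deadweight loss = $600.
Market B: pre-tax P* = $75, Q* = 99; post-tax Q = 54; deadweight loss = $675.
Difference: $600 vs $675 → market B is larger by $75.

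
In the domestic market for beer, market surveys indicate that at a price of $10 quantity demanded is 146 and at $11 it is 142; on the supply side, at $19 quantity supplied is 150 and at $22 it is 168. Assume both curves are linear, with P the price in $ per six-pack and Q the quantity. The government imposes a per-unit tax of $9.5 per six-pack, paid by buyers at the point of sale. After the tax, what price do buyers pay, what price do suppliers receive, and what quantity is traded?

Demand slope: (142 − 146)/(11 − 10) = -4, so Qd = 186 − 4P.
Supply slope: (168 − 150)/(22 − 19) = 6, so Qs = 6P + 36.
Before the tax: set 186 − 4P = 6P + 36 → P* = $15, Q* = 126.
With the tax collected from buyers, demand (in seller-price terms) shifts: Qd = 186 − 4(P + 9.5).
New equilibrium: buyers pay $20.7, suppliers receive $11.2, Q = 103.2. (Wedge: Pb − Ps = 9.5.)

Buyers pay $20.7; suppliers receive $11.2; quantity = 103.2.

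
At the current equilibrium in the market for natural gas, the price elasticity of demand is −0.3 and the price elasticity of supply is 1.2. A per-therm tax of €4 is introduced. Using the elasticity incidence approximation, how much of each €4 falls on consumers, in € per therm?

Consumers bear ≈ €3.2 per therm.

Incidence ratio: consumers' share ≈ εs / (εs + |εd|) = 1.2 / (1.2 + 0.3) = 0.8.
So consumers bear ≈ 0.8 × €4 = €3.2; sellers bear €0.8.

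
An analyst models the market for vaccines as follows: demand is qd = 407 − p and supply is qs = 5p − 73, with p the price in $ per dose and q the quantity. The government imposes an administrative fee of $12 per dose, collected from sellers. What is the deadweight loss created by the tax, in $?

Before the tax: set 407 − p = 5p − 73 → p* = $80, q* = 327.
With the tax collected from sellers, supply shifts: qs = 5(p − 12) − 73.
Solving gives q = 317 with buyers paying $90 and sellers receiving $78 (the $12 wedge).
Quantity falls by |ΔQ| = |327 − 317| = 10.
DWL = ½ · t · |ΔQ| = ½ · 12 · 10 = $60.

Deadweight loss = $60.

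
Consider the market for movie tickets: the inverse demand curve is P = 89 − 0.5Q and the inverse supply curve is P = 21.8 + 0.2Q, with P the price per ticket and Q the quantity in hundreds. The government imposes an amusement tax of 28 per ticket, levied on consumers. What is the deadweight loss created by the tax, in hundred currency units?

Inverting to Q(P) form: Qd = 178 − 2P; Qs = 5P − 109.
Without the tax, 178 − 2P = 5P − 109 gives 7P = 287, so P* = 41 and Q* = 96.
With the tax collected from consumers, demand (in seller-price terms) shifts: Qd = 178 − 2(P + 28).
Solving gives Q = 56 with consumers paying 61 and producers receiving 33 (the 28 wedge).
Quantity falls by |ΔQ| = |96 − 56| = 40.
DWL = ½ · t · |ΔQ| = ½ · 28 · 40 = 560.

Deadweight loss = 560 hundred.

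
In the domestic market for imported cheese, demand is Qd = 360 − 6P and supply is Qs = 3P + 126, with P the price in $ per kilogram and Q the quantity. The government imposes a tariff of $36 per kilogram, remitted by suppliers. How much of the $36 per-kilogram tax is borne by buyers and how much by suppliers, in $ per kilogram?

Before the tax: set 360 − 6P = 3P + 126 → P* = $26, Q* = 204.
With the tax collected from suppliers, supply shifts: Qs = 3(P − 36) + 126.
New equilibrium: buyers pay $38, suppliers receive $2, Q = 132. (Wedge: Pb − Ps = 36.)
Burden on buyers: $12; on suppliers: $24. (They sum to $36.)
The less price-elastic side of the market bears the larger share of a per-unit tax.

Buyers bear $12 per kilogram; suppliers bear $24 per kilogram.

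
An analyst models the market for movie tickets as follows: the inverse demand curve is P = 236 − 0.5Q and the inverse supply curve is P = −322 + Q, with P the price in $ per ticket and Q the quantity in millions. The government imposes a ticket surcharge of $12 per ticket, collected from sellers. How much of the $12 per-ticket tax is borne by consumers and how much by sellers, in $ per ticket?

Inverting to Q(P) form: Qd = 472 − 2P; Qs = P + 322.
Before the tax: set 472 − 2P = P + 322 → P* = $50, Q* = 372.
With the tax collected from sellers, supply shifts: Qs = (P − 12) + 322.
New equilibrium: consumers pay $54, sellers receive $42, Q = 364. (Wedge: Pb − Ps = 12.)
Burden on consumers: $4; on sellers: $8. (They sum to $12.)
The less price-elastic side of the market bears the larger share of a per-unit tax.

Consumers bear $4 per ticket; sellers bear $8 per ticket.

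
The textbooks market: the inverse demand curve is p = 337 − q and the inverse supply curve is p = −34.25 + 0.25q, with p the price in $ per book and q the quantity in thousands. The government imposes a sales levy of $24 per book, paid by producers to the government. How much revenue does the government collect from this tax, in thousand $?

Rewrite in direct form: qd = 337 − p and qs = 4p + 137.
Before the tax: set 337 − p = 4p + 137 → p* = $40, q* = 297.
With the tax collected from producers, supply shifts: qs = 4(p − 24) + 137.
New equilibrium: buyers pay $59.2, producers receive $35.2, q = 277.8. (Wedge: pb − ps = 24.)
Revenue = t · Q = 24 · 277.8 = $6667.2.

Tax revenue = $6667.2 thousand.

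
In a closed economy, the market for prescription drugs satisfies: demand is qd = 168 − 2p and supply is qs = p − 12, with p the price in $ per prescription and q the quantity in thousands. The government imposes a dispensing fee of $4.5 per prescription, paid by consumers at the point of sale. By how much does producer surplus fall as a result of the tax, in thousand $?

Before the tax: set 168 − 2p = p − 12 → p* = $60, q* = 48.
With the tax collected from consumers, demand (in seller-price terms) shifts: qd = 168 − 2(p + 4.5).
Solving gives q = 45 with consumers paying $61.5 and sellers receiving $57 (the $4.5 wedge).
ΔPS is the trapezoid between Q = 45 and Q = 48 of height $3: ½ · (48 + 45) · 3 = $139.5.

Producer surplus falls by $139.5 thousand.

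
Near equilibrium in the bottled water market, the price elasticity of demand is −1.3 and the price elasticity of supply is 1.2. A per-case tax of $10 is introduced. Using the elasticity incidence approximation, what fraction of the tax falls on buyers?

Buyers' share ≈ 0.48.

Incidence ratio: buyers' share ≈ εs / (εs + |εd|) = 1.2 / (1.2 + 1.3) = 0.48.
Supply is the less elastic side, so buyers bear the smaller share.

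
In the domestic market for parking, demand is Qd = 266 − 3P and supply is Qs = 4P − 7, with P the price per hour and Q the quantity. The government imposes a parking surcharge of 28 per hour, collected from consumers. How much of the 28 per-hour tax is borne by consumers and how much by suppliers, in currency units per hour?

Consumers bear 16 per hour; suppliers bear 12 per hour.

Before the tax: set 266 − 3P = 4P − 7 → P* = 39, Q* = 149.
With the tax collected from consumers, demand (in seller-price terms) shifts: Qd = 266 − 3(P + 28).
New equilibrium: consumers pay 55, suppliers receive 27, Q = 101. (Wedge: Pb − Ps = 28.)
Burden on consumers: 16; on suppliers: 12. (They sum to 28.)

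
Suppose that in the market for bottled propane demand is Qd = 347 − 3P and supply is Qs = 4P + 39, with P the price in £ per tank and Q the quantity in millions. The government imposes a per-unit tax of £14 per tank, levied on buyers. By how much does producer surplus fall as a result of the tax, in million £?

Without the tax, 347 − 3P = 4P + 39 gives 7P = 308, so P* = £44 and Q* = 215.
With the tax collected from buyers, demand (in seller-price terms) shifts: Qd = 347 − 3(P + 14).
Solving gives Q = 191 with buyers paying £52 and sellers receiving £38 (the £14 wedge).
ΔPS is the trapezoid between Q = 191 and Q = 215 of height £6: ½ · (215 + 191) · 6 = £1218.

Producer surplus falls by £1218 million.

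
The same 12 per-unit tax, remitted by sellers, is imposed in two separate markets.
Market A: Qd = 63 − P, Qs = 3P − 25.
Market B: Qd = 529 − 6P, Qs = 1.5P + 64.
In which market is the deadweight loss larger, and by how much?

Market A: pre-tax P* = 22, Q* = 41; post-tax Q = 32; deadweight loss = 54.
Market B: pre-tax P* = 62, Q* = 157; post-tax Q = 142.6; deadweight loss = 86.4.
Difference: 54 vs 86.4 → market B is larger by 32.4.

Market B, by 32.4.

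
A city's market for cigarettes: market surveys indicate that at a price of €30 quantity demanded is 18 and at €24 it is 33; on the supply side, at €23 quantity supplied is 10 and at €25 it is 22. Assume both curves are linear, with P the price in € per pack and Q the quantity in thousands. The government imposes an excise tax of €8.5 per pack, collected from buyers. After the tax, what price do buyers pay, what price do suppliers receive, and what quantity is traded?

Demand slope: (33 − 18)/(24 − 30) = -2.5, so Qd = 93 − 2.5P.
Supply slope: (22 − 10)/(25 − 23) = 6, so Qs = 6P − 128.
Before the tax: set 93 − 2.5P = 6P − 128 → P* = €26, Q* = 28.
With the tax collected from buyers, demand (in seller-price terms) shifts: Qd = 93 − 2.5(P + 8.5).
New equilibrium: buyers pay €32, suppliers receive €23.5, Q = 13. (Wedge: Pb − Ps = 8.5.)

Buyers pay €32; suppliers receive €23.5; quantity = 13.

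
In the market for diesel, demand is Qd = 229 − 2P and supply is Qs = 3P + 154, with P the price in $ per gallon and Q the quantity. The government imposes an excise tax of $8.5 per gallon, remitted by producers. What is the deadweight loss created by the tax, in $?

Without the tax, 229 − 2P = 3P + 154 gives 5P = 75, so P* = $15 and Q* = 199.
With the tax collected from producers, supply shifts: Qs = 3(P − 8.5) + 154.
New equilibrium: consumers pay $20.1, producers receive $11.6, Q = 188.8. (Wedge: Pb − Ps = 8.5.)
Quantity falls by |ΔQ| = |199 − 188.8| = 10.2.
DWL = ½ · t · |ΔQ| = ½ · 8.5 · 10.2 = $43.35.

Deadweight loss = $43.35.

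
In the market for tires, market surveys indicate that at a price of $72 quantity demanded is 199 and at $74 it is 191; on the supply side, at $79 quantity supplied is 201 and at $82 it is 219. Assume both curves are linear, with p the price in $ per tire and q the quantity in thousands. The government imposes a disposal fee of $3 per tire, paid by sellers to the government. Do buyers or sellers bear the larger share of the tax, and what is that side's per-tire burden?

Buyers bear the larger share: $1.8 per tire.

Demand slope: (191 − 199)/(74 − 72) = -4, so qd = 487 − 4p.
Supply slope: (219 − 201)/(82 − 79) = 6, so qs = 6p − 273.
Before the tax: set 487 − 4p = 6p − 273 → p* = $76, q* = 183.
With the tax collected from sellers, supply shifts: qs = 6(p − 3) − 273.
Solving gives q = 175.8 with buyers paying $77.8 and sellers receiving $74.8 (the $3 wedge).
Per-tire burden: buyers $1.8, sellers $1.2.
Buyers take the larger share because demand is less price-elastic here (demand slope 4 vs supply slope 6).
The less price-elastic side of the market bears the larger share of a per-unit tax.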